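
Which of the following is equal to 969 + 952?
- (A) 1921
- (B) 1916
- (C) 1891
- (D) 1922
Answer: A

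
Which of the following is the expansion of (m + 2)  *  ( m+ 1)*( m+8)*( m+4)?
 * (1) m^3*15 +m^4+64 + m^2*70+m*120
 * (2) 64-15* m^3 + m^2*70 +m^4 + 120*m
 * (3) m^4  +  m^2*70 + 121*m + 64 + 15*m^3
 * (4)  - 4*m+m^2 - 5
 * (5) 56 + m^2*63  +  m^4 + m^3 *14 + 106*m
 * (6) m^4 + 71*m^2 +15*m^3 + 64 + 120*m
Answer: 1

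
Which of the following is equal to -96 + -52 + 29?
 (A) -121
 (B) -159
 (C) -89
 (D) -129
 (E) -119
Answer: E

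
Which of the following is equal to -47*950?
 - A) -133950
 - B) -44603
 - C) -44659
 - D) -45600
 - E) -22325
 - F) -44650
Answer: F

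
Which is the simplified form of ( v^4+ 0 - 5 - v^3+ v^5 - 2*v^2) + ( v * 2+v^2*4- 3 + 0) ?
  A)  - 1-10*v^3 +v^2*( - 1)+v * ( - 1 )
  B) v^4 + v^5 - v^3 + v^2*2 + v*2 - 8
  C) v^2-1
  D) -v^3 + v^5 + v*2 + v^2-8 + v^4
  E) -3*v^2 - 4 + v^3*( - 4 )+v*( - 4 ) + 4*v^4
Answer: B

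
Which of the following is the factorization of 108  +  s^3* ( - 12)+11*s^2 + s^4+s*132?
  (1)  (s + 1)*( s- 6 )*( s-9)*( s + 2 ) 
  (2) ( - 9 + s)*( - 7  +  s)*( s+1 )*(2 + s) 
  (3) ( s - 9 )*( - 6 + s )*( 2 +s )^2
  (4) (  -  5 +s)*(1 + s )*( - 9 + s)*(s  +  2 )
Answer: 1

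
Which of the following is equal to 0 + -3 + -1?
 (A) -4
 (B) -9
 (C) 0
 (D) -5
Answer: A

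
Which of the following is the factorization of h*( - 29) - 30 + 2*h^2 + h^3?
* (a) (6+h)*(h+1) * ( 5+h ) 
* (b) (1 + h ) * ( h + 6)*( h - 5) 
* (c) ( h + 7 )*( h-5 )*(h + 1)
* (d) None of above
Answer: b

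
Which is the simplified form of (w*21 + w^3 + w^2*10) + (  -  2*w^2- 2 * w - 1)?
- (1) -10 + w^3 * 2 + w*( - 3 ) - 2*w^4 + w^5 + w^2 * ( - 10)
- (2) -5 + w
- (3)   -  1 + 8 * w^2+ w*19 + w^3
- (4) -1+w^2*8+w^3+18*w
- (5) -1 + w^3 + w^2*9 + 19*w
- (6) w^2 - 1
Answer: 3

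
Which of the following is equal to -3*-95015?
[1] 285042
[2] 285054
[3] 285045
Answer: 3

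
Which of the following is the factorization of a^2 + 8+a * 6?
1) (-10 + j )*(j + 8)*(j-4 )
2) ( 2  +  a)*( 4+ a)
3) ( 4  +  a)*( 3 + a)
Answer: 2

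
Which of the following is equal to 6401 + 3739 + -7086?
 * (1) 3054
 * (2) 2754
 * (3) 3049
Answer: 1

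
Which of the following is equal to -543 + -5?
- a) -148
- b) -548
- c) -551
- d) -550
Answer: b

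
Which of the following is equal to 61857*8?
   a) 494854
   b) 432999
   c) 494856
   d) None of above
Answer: c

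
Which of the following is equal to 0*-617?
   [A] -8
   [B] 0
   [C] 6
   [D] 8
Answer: B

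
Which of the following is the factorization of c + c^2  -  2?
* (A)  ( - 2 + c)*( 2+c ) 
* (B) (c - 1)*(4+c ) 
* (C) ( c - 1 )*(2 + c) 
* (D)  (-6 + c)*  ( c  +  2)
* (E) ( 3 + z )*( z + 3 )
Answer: C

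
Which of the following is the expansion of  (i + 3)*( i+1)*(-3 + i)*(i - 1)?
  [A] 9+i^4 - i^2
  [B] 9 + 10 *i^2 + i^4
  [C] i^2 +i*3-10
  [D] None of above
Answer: D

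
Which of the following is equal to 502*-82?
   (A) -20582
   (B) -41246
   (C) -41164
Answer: C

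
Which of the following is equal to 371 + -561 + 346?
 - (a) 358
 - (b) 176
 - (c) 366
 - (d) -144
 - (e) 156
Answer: e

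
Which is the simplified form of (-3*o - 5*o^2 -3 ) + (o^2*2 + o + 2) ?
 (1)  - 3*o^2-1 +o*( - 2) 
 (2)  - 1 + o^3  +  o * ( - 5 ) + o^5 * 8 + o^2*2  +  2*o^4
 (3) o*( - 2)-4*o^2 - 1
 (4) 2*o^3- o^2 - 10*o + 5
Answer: 1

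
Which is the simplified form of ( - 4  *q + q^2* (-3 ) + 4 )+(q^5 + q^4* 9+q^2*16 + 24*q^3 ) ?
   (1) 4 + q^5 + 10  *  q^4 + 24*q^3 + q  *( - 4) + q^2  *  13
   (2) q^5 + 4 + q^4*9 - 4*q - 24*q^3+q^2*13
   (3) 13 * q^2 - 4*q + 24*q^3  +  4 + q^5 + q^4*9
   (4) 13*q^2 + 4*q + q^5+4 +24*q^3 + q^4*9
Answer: 3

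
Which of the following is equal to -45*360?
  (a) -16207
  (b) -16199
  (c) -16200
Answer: c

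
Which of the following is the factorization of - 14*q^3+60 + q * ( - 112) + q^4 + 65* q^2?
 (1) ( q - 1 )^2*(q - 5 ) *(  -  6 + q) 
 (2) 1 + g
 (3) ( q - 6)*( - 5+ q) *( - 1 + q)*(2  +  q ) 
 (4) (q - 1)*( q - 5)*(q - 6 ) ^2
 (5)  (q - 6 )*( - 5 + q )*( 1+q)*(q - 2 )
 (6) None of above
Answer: 6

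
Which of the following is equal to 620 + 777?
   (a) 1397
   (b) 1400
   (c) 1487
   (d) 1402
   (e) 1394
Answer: a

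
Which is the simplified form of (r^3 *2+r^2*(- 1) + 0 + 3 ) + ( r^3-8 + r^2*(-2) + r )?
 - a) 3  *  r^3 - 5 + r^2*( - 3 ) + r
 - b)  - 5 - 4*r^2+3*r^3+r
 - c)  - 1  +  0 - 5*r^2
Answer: a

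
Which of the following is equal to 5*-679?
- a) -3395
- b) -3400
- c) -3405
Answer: a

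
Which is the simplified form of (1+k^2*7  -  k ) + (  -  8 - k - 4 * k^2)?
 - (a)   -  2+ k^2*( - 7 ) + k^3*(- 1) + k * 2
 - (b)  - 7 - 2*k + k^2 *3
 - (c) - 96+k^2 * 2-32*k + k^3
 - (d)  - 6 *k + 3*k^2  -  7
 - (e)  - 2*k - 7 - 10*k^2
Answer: b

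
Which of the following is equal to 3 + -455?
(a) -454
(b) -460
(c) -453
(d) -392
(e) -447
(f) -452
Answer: f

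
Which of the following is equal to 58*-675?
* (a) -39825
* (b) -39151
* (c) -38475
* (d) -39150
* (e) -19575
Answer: d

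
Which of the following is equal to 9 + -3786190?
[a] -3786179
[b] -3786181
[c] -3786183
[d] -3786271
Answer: b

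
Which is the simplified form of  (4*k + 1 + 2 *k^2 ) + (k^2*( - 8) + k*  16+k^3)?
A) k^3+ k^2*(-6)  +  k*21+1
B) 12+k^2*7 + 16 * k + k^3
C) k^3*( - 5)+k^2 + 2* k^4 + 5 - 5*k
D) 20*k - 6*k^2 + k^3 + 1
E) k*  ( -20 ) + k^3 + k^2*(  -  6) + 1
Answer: D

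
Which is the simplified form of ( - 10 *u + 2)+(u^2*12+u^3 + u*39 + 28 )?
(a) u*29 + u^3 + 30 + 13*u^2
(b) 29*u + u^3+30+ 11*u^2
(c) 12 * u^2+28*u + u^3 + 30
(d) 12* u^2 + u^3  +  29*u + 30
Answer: d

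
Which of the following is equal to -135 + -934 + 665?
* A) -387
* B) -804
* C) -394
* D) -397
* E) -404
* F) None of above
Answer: E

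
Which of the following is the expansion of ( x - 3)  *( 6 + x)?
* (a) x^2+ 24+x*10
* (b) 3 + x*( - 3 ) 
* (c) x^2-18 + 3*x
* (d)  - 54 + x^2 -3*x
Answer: c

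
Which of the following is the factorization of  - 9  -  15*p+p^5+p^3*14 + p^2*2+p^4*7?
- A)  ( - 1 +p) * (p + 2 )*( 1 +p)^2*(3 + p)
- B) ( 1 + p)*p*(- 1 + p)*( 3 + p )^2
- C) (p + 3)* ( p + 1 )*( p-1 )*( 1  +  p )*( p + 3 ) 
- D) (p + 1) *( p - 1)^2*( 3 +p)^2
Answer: C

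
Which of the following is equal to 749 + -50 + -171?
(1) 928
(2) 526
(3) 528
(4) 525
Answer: 3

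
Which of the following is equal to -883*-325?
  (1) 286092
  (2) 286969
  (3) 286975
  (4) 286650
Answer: 3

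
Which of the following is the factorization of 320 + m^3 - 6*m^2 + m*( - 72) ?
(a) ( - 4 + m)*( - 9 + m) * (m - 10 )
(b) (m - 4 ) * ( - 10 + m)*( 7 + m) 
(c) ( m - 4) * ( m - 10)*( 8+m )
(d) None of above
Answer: c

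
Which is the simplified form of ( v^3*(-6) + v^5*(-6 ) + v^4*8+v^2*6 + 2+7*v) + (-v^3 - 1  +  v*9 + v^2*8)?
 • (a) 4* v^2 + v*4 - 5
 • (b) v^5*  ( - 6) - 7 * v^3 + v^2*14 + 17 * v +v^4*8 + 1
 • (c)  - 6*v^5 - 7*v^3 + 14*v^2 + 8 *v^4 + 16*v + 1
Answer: c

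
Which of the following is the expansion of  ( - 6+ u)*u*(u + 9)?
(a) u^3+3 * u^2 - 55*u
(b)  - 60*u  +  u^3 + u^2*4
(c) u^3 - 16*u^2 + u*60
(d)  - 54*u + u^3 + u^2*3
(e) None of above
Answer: d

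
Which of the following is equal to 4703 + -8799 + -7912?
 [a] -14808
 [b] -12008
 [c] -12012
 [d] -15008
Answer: b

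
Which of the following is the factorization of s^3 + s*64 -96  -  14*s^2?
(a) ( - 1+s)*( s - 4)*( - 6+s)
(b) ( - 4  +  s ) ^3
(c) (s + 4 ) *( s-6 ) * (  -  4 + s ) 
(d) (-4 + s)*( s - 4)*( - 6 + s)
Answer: d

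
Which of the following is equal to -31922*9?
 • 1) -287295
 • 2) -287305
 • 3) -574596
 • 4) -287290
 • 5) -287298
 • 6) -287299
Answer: 5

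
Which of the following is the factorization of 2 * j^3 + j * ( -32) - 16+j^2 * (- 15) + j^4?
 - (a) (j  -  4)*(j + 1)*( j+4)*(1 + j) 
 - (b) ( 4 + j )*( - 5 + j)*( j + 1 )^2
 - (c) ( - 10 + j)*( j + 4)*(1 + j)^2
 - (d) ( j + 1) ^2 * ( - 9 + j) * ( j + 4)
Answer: a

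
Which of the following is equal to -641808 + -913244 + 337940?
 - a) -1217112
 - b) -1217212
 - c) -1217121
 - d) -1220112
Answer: a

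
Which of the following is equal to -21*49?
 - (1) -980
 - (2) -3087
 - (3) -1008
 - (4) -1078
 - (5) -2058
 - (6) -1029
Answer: 6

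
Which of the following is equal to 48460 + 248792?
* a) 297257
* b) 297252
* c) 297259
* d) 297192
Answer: b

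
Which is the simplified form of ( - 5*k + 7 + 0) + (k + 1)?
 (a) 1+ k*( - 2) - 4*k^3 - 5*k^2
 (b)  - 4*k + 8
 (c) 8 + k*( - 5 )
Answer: b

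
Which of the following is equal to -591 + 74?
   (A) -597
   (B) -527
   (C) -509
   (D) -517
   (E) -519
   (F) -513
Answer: D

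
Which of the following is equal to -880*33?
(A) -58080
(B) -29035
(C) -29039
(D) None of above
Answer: D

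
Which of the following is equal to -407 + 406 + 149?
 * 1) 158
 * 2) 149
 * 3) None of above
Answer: 3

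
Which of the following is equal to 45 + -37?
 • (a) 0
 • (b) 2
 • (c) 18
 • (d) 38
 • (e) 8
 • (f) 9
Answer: e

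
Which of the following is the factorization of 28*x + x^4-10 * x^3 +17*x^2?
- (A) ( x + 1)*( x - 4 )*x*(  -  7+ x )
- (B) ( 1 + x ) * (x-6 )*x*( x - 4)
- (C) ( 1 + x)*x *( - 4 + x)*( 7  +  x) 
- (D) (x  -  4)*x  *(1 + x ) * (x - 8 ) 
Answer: A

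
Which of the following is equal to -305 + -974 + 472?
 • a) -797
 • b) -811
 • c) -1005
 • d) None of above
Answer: d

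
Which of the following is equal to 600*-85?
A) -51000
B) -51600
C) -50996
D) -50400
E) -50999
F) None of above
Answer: A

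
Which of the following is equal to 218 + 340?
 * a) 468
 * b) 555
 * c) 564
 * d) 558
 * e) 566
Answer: d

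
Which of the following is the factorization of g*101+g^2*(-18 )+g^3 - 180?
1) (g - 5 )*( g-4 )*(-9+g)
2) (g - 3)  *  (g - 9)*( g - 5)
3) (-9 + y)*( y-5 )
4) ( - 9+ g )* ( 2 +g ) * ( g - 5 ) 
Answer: 1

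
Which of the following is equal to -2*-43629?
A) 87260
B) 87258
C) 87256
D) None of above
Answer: B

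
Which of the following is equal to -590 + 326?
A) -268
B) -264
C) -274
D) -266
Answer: B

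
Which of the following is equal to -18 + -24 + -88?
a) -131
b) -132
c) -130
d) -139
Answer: c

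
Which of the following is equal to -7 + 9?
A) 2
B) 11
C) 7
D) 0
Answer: A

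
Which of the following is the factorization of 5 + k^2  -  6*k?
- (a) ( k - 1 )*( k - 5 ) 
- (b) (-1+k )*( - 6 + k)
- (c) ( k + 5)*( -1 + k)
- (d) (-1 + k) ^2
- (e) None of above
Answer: a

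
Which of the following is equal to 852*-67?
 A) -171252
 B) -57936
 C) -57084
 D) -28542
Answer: C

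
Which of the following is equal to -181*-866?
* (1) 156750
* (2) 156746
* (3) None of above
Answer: 2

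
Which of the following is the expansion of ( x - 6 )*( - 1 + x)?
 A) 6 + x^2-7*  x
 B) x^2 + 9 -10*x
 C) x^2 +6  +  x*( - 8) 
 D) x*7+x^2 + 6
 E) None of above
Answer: A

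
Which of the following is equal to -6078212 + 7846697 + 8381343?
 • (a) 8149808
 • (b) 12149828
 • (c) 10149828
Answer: c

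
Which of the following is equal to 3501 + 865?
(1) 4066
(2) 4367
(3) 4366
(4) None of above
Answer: 3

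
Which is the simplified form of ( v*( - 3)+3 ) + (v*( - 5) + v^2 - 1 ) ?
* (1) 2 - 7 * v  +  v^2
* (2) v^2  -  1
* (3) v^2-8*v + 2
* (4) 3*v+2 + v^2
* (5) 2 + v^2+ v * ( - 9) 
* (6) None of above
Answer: 3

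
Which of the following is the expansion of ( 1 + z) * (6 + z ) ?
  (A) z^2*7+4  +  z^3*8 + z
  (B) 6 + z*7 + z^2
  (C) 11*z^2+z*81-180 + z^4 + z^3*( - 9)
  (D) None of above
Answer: B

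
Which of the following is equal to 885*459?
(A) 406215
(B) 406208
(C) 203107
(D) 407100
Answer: A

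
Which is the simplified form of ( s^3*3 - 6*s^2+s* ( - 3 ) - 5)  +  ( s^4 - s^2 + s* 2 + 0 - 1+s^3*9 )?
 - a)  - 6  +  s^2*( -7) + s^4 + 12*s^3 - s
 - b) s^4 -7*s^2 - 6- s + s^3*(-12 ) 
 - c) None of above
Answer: a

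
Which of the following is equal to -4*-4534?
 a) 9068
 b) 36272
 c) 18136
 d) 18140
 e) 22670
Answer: c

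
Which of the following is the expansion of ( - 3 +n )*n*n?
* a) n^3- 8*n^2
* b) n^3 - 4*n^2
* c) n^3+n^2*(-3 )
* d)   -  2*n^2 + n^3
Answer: c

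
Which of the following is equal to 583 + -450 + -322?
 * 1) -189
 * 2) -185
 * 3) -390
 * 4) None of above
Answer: 1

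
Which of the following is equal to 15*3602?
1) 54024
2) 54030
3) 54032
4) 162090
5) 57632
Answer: 2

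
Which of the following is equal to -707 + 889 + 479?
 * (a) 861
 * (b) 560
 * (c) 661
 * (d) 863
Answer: c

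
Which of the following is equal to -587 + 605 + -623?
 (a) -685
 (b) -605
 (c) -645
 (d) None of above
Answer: b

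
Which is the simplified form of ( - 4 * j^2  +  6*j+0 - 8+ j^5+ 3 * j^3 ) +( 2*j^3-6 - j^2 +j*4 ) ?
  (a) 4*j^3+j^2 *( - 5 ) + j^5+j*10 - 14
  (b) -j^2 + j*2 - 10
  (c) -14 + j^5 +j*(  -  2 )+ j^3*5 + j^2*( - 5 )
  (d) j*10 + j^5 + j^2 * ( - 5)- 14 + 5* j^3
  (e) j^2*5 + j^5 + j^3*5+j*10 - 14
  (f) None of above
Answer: d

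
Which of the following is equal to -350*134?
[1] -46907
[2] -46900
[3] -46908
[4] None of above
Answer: 2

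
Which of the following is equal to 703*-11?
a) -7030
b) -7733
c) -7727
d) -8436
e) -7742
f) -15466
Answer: b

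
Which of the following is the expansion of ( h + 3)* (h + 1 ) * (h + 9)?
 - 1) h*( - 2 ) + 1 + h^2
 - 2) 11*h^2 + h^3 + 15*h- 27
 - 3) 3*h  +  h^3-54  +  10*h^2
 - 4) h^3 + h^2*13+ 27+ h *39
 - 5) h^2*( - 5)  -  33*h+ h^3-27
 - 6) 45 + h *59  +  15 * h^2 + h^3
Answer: 4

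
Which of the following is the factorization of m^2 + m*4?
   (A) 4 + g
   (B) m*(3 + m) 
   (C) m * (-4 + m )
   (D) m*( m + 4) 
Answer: D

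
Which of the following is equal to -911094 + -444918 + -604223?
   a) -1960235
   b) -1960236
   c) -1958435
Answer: a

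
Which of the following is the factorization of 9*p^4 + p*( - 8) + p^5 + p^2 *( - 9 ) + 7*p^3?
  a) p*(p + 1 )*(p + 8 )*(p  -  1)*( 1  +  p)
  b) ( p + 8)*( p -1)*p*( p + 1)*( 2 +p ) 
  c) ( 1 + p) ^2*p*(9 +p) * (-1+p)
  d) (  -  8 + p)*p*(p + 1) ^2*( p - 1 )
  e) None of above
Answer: a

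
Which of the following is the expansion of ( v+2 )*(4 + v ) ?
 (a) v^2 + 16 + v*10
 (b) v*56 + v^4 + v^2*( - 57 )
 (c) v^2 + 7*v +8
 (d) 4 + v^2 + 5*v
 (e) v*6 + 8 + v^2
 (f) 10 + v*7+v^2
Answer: e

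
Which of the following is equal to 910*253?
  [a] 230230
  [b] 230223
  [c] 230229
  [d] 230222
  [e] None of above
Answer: a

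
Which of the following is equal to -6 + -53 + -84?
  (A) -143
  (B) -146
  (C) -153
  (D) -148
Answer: A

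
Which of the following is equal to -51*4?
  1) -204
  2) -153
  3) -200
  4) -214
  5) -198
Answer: 1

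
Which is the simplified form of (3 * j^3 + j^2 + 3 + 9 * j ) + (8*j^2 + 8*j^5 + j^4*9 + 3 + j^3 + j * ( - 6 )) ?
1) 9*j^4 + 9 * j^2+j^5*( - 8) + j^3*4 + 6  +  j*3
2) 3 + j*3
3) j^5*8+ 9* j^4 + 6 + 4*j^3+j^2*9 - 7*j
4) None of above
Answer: 4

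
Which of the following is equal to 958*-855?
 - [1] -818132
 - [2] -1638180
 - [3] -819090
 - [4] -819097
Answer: 3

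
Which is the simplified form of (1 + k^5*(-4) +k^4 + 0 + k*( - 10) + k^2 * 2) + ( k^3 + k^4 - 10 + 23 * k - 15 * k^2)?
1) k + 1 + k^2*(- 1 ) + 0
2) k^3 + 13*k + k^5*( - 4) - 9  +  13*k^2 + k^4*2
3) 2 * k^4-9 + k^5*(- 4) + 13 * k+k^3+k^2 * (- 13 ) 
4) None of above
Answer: 3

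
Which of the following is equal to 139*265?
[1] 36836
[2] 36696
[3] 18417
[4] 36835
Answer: 4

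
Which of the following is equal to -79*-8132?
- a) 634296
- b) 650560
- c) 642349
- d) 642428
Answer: d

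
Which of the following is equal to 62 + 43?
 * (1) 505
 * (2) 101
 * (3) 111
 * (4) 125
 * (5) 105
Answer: 5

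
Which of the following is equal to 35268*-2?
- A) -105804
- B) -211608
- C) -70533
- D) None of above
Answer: D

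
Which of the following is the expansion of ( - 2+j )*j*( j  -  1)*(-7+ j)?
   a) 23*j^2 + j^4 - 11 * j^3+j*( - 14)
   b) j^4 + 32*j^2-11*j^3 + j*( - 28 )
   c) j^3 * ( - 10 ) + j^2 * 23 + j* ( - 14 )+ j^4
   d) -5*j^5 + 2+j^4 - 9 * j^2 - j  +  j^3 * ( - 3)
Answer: c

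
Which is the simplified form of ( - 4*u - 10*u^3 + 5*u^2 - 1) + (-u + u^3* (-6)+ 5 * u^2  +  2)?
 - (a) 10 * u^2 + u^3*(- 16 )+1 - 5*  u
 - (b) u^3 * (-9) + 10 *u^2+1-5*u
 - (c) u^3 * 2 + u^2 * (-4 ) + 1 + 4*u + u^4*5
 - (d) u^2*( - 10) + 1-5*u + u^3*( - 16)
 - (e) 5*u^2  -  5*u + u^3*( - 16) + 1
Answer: a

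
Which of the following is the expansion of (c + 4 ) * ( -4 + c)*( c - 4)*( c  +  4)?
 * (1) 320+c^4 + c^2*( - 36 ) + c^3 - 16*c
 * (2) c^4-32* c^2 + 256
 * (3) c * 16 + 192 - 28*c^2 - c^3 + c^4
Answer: 2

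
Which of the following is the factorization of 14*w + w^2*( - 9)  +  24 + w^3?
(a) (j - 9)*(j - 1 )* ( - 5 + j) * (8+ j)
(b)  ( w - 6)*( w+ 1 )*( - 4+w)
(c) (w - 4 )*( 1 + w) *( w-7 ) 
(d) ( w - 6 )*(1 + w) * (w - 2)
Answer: b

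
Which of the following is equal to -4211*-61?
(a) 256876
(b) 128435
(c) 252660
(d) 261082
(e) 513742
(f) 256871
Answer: f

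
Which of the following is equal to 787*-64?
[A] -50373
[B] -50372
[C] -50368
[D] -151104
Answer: C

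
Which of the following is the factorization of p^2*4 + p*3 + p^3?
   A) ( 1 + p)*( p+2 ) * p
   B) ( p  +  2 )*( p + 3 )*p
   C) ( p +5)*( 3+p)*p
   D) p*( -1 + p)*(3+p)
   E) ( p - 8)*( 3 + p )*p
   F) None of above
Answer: F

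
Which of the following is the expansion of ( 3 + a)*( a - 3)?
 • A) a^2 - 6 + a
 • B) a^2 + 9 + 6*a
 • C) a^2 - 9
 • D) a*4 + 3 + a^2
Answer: C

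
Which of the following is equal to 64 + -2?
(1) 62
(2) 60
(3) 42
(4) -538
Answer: 1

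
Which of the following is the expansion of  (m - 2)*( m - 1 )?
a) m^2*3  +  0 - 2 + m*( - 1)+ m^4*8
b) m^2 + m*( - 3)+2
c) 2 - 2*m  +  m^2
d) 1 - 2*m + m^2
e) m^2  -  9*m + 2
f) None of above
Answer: b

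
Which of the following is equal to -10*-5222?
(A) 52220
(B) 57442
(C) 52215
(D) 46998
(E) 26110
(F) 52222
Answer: A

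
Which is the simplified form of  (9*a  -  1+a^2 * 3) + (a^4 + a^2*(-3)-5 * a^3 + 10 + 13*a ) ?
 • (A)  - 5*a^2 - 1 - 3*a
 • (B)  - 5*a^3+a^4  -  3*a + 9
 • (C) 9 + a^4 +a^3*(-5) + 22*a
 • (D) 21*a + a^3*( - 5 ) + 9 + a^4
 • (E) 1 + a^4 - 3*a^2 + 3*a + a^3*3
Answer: C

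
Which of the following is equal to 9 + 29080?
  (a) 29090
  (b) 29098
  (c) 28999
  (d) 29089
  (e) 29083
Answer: d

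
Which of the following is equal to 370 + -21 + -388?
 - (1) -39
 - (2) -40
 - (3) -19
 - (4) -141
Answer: 1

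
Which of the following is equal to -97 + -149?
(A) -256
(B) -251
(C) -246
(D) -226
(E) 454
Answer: C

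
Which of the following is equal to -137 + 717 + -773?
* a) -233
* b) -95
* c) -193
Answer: c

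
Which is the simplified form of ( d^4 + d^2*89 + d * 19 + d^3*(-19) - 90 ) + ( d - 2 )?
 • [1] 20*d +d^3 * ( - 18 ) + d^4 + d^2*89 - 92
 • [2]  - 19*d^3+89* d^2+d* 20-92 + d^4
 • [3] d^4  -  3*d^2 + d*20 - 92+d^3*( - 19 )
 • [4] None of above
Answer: 2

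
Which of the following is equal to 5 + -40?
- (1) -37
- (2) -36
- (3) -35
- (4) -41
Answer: 3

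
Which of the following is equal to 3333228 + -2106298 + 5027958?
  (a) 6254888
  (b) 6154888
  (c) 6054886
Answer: a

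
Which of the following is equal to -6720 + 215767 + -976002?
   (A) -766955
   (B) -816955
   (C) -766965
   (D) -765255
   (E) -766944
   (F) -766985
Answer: A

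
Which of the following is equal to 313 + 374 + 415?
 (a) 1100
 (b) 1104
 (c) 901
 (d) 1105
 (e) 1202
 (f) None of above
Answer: f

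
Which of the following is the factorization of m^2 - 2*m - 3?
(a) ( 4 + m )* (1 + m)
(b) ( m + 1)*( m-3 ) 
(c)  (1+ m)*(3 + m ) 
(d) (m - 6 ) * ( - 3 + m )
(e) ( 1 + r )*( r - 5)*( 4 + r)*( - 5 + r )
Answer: b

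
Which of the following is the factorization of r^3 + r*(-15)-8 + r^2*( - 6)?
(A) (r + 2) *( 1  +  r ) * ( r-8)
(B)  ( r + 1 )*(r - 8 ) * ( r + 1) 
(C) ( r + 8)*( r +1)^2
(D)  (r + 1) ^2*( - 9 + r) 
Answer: B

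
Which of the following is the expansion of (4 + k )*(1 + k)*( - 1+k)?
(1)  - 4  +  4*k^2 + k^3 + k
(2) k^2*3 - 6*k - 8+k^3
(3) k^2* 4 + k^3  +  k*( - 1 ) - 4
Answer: 3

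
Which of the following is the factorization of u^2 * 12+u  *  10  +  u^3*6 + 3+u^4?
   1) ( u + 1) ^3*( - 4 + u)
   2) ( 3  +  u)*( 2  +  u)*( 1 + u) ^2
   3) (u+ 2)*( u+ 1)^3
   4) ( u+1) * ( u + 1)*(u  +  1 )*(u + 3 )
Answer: 4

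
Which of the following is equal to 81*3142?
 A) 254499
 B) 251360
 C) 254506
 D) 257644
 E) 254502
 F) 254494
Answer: E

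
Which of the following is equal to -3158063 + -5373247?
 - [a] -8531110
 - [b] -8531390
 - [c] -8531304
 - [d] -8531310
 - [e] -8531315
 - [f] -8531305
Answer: d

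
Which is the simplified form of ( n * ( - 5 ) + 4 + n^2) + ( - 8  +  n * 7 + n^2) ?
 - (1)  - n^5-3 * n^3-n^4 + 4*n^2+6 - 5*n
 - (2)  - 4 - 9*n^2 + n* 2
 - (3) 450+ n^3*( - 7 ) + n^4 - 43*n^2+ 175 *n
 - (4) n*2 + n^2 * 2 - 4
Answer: 4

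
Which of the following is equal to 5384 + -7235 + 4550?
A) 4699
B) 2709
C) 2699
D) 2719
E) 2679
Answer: C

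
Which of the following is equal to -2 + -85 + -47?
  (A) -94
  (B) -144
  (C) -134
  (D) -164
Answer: C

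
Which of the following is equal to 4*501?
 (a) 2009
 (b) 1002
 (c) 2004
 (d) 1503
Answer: c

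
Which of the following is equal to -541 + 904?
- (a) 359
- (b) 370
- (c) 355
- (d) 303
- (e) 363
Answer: e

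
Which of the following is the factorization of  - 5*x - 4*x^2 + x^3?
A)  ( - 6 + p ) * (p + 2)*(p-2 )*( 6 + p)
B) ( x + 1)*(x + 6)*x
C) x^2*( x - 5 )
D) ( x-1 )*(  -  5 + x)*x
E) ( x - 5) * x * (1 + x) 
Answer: E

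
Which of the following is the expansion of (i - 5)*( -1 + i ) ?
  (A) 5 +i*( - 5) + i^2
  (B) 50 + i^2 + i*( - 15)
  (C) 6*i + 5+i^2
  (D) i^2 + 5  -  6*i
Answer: D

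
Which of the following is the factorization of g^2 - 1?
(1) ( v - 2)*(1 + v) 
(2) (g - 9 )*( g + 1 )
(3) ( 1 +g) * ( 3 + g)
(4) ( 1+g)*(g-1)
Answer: 4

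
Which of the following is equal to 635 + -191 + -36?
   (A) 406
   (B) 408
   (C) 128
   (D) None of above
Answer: B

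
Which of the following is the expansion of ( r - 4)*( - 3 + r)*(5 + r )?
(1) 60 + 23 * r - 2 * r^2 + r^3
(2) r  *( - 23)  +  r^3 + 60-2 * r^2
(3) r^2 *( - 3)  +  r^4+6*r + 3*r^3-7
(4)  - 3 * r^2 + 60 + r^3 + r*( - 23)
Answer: 2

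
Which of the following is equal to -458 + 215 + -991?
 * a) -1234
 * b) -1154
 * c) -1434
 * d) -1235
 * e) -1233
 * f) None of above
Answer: a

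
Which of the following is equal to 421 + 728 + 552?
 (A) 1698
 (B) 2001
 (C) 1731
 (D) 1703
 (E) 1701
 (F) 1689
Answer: E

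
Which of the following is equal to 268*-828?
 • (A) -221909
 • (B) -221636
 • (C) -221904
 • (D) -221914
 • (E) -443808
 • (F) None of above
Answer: C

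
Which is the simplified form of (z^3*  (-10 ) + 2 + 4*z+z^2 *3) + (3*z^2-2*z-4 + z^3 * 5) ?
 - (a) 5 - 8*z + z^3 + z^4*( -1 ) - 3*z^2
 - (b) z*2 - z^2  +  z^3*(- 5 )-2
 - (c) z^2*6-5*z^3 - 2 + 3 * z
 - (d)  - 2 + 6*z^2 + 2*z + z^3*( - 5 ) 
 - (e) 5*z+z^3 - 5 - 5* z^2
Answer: d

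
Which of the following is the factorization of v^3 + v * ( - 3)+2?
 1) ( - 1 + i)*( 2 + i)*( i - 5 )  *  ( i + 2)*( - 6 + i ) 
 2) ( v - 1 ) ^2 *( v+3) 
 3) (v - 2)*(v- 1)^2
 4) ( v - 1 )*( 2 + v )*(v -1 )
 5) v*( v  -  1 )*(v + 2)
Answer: 4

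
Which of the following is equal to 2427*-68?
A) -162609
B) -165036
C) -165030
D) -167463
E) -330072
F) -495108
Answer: B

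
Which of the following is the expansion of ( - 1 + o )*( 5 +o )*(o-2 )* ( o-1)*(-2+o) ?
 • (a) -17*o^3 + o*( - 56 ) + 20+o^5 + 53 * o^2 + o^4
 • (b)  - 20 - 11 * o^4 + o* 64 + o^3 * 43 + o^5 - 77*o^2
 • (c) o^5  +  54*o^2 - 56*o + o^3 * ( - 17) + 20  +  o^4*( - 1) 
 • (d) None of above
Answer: d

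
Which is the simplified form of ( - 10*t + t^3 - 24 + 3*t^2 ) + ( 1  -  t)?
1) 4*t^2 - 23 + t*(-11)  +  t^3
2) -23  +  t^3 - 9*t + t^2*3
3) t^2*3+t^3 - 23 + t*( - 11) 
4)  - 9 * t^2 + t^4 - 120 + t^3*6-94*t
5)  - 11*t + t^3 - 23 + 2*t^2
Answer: 3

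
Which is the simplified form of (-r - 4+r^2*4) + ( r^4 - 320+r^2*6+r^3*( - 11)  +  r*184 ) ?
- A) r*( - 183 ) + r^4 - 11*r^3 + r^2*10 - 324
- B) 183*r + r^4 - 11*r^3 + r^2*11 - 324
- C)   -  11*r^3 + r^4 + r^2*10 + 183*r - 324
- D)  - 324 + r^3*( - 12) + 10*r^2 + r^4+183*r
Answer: C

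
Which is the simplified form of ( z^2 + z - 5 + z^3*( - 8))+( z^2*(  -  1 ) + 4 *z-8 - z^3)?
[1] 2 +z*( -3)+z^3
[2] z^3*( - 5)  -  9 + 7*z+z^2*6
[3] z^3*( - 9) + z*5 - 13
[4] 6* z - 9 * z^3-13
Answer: 3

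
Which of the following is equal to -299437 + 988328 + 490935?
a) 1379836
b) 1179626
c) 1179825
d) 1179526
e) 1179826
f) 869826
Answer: e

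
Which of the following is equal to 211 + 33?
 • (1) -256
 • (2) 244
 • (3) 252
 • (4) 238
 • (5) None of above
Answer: 2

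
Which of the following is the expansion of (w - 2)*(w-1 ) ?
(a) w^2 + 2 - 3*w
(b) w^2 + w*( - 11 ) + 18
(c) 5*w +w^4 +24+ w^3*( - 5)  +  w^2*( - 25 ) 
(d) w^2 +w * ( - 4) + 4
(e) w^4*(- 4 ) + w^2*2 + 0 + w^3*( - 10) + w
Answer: a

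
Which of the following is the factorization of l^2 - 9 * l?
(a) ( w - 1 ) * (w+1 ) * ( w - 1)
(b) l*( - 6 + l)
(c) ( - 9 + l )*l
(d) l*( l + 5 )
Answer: c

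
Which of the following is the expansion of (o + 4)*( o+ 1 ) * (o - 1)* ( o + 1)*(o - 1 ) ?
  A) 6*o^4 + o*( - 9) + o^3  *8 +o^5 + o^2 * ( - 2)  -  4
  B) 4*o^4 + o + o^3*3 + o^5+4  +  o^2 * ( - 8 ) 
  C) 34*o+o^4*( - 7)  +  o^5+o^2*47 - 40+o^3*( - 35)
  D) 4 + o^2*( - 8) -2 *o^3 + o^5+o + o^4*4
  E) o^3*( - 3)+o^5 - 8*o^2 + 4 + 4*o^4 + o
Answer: D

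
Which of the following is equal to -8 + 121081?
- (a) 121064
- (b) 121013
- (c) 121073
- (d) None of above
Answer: c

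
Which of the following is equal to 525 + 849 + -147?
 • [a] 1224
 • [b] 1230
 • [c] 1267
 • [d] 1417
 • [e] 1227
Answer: e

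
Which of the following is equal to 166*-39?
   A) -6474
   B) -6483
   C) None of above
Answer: A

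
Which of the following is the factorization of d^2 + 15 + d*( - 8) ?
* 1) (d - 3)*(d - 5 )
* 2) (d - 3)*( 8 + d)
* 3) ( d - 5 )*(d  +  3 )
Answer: 1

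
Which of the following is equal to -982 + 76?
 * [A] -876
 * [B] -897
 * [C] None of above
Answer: C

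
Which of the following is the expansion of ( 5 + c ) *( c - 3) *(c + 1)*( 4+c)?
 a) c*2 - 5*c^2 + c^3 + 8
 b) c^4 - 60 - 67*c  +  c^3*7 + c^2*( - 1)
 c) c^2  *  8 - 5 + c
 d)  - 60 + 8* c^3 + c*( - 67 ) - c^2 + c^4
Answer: b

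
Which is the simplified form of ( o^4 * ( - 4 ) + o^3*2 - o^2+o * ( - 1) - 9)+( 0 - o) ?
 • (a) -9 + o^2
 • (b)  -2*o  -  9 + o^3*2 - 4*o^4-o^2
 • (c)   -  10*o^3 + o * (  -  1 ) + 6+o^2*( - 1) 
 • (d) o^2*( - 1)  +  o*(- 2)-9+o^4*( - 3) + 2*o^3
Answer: b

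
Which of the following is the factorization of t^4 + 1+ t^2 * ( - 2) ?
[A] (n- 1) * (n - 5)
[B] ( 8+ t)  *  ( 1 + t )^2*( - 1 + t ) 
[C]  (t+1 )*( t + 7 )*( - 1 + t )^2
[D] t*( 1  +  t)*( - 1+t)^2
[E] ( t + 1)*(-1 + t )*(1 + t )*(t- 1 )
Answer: E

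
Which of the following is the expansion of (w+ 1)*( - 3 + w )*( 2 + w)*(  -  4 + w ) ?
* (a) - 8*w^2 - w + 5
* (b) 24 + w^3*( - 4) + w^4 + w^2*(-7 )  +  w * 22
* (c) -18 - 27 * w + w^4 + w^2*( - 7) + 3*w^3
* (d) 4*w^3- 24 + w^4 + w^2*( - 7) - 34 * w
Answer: b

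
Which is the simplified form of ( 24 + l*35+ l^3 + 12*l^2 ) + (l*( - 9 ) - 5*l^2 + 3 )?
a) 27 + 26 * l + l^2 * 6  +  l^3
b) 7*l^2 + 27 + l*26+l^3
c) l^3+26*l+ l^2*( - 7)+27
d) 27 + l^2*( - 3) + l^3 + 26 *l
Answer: b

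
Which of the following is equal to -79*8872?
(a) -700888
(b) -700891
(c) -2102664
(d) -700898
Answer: a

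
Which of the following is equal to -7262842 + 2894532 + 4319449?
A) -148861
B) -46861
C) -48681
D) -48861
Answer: D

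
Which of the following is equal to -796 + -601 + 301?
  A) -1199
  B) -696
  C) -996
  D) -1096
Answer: D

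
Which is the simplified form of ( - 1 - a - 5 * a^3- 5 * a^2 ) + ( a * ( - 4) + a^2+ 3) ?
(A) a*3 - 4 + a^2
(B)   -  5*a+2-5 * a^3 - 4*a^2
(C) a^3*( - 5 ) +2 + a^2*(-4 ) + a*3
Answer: B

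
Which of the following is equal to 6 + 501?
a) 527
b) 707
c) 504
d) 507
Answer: d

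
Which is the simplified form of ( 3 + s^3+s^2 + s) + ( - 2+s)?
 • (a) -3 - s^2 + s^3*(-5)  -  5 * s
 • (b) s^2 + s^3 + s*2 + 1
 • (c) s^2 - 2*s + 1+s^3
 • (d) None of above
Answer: b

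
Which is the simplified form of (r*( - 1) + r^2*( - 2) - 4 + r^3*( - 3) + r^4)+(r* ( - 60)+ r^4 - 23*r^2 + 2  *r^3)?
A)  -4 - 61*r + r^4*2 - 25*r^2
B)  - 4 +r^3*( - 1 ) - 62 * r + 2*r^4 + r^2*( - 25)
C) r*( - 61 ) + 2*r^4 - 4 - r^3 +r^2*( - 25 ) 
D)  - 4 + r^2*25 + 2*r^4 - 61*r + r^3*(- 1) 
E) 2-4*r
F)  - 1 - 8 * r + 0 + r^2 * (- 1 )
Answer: C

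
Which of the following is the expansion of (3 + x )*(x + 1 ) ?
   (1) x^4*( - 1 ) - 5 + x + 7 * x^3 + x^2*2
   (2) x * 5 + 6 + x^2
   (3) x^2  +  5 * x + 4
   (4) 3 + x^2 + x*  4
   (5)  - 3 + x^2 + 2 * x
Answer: 4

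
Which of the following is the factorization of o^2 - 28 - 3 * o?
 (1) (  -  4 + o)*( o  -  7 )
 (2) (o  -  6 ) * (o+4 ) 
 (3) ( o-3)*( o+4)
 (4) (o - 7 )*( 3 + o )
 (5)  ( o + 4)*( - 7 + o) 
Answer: 5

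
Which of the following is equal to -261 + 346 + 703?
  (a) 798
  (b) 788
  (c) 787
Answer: b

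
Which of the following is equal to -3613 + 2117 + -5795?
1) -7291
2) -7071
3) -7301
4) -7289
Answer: 1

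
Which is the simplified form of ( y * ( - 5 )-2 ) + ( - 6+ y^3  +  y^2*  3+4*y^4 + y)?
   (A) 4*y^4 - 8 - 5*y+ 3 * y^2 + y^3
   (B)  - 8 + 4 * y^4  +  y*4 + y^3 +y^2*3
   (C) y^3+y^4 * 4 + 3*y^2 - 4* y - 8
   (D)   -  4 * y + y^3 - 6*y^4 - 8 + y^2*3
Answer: C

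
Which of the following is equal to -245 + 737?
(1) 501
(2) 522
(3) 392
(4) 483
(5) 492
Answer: 5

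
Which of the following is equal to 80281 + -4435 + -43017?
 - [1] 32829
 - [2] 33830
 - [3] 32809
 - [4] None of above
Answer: 1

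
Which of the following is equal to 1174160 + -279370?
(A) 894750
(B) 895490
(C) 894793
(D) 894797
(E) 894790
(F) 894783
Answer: E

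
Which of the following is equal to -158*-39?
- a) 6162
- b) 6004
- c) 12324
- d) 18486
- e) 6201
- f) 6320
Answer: a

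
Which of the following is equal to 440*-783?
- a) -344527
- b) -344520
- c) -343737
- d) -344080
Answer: b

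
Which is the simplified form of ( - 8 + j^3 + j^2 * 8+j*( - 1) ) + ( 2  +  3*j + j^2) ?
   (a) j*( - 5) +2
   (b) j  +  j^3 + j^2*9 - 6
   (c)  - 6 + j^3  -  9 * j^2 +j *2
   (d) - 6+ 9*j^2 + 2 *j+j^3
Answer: d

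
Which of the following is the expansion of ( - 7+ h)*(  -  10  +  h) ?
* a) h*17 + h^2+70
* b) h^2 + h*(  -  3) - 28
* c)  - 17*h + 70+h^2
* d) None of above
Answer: c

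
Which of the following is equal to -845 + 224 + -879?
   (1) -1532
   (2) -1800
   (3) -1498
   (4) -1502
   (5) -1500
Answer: 5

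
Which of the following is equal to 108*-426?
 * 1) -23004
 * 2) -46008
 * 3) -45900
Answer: 2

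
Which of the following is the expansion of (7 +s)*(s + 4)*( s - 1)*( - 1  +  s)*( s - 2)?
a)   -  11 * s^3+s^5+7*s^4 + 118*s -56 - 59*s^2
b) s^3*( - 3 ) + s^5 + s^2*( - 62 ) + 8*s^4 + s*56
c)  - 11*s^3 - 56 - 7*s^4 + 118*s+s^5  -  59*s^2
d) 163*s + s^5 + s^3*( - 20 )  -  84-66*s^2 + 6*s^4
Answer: a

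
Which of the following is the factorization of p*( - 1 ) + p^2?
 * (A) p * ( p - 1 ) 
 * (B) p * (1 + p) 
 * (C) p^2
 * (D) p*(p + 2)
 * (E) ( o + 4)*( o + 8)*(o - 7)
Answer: A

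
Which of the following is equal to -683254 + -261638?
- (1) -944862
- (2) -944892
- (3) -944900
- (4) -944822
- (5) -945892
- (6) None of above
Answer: 2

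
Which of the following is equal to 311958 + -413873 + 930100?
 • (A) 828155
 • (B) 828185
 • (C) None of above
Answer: B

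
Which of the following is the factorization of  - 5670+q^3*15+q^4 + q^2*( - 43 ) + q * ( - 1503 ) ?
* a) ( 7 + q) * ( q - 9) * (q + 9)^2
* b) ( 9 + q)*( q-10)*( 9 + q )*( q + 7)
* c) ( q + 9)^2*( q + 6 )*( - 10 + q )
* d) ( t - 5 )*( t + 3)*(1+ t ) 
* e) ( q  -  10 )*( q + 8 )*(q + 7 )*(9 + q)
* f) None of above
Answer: b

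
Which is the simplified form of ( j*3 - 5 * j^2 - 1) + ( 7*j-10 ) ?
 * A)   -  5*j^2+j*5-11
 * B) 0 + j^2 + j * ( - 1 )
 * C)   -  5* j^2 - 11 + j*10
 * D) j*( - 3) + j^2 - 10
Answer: C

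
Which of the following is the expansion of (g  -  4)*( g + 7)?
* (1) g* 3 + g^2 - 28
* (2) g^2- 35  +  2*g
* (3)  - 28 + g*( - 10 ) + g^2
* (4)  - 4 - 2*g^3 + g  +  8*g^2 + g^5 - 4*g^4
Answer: 1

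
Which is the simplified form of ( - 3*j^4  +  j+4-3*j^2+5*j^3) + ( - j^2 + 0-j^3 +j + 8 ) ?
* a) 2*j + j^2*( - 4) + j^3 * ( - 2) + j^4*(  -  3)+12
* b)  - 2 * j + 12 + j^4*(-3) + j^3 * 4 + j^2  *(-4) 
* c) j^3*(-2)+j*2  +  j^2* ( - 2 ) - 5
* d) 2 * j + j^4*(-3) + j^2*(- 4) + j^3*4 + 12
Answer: d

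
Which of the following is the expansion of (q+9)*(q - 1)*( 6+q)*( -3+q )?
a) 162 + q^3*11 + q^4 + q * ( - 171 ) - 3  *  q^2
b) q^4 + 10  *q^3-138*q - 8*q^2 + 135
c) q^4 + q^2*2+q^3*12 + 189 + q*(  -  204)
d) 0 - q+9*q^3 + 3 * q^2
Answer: a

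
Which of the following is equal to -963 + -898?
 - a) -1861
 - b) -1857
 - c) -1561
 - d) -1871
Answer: a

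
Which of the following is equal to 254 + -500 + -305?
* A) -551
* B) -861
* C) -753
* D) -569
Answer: A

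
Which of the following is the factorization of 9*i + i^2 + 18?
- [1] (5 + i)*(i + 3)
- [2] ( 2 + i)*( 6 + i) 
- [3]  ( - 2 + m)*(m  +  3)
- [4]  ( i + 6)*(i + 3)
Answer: 4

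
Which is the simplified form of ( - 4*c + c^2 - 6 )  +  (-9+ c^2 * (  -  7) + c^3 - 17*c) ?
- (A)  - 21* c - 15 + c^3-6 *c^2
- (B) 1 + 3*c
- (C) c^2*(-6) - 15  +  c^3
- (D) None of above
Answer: A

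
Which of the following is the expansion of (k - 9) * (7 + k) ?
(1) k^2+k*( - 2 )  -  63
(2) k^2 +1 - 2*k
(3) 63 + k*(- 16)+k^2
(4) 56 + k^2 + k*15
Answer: 1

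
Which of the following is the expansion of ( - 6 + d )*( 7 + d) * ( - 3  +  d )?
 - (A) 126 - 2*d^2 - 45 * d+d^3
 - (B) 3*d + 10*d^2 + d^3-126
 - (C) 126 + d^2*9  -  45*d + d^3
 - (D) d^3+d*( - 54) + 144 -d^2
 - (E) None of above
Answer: A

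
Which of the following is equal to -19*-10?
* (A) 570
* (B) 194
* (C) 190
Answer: C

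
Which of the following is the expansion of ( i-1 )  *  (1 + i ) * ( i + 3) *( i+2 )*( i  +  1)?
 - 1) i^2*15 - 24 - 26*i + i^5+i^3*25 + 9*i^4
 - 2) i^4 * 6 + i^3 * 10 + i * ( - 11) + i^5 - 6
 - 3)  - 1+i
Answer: 2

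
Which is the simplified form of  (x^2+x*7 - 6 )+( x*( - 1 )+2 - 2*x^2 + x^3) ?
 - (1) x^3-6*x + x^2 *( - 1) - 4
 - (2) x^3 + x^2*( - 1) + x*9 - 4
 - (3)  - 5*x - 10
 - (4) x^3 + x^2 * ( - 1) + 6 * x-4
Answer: 4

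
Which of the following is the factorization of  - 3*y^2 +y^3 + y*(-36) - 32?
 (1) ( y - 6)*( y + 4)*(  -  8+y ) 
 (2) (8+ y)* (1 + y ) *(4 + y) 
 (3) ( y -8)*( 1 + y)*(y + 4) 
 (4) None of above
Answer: 3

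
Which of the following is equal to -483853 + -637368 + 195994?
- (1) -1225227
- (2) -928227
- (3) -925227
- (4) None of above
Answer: 3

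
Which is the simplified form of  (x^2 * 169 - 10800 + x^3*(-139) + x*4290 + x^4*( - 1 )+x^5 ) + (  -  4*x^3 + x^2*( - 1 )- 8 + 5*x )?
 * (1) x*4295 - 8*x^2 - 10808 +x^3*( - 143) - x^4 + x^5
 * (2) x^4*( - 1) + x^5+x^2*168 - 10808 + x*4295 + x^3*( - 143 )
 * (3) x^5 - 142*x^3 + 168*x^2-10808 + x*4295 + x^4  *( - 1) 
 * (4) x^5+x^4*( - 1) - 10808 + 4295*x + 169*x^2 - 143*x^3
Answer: 2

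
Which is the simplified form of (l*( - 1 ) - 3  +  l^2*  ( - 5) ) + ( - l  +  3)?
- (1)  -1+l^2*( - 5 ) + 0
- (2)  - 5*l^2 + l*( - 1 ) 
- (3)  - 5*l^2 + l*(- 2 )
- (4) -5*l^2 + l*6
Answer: 3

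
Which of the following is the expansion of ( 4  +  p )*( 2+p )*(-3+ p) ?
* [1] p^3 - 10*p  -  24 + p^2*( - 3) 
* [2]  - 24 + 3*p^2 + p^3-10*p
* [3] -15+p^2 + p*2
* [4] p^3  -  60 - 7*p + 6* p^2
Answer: 2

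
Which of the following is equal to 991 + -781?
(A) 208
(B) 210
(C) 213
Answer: B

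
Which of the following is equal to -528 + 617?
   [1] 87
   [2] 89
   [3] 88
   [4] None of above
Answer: 2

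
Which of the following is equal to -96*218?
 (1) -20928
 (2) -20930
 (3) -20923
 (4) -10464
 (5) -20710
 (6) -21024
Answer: 1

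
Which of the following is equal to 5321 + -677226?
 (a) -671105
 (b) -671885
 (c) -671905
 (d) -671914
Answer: c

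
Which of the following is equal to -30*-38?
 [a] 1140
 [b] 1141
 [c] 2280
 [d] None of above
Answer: a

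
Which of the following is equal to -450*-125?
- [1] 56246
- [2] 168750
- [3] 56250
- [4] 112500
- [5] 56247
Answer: 3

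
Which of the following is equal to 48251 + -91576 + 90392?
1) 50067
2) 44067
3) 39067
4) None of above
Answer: 4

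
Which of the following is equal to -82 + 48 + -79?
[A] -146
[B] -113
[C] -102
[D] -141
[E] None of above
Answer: B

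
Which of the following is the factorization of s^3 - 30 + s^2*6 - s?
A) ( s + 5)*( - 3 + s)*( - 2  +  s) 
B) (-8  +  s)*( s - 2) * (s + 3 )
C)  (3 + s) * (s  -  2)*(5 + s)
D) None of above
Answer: C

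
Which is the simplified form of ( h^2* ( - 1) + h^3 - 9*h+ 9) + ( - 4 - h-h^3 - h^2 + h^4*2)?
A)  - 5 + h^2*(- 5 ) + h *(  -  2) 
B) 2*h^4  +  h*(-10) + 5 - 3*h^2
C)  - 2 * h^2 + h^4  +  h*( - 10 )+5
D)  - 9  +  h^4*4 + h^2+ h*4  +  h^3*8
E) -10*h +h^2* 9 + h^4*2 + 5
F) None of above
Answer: F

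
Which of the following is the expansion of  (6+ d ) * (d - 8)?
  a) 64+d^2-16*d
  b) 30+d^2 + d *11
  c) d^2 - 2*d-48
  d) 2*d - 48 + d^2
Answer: c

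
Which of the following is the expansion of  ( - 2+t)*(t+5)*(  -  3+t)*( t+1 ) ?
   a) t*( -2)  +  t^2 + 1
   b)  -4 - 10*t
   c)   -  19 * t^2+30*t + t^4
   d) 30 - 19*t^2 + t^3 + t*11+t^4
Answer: d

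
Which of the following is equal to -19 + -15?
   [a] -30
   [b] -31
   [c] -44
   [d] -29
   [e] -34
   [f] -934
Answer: e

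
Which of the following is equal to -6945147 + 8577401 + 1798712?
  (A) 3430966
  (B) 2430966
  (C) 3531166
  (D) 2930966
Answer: A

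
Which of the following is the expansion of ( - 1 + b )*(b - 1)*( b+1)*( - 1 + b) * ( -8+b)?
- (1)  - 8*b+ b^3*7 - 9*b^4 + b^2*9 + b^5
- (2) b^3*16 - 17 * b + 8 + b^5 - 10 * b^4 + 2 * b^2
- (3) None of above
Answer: 2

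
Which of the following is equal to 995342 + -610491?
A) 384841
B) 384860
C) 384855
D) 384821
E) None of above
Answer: E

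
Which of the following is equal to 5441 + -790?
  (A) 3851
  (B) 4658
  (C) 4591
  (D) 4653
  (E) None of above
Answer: E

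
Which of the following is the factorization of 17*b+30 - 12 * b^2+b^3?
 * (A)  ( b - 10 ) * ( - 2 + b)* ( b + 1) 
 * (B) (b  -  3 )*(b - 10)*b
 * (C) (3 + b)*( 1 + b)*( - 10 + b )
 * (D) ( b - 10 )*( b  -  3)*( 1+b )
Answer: D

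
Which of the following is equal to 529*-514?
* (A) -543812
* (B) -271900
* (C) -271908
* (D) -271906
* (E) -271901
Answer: D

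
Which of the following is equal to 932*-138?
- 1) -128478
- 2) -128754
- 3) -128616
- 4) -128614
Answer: 3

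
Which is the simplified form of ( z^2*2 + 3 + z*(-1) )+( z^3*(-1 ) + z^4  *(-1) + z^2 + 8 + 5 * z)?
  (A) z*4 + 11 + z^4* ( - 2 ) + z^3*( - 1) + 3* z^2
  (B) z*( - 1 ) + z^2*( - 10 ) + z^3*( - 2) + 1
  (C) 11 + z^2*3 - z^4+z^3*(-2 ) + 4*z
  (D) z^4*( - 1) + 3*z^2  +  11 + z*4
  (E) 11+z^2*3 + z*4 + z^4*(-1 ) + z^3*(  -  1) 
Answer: E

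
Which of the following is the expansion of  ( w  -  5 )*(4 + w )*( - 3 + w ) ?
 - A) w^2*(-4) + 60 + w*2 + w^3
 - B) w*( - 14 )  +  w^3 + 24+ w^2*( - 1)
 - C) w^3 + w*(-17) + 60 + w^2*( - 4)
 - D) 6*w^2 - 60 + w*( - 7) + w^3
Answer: C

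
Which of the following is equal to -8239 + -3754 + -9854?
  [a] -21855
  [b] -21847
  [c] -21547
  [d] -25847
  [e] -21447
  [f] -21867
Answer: b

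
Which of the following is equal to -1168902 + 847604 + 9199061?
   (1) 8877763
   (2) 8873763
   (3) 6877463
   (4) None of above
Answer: 1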